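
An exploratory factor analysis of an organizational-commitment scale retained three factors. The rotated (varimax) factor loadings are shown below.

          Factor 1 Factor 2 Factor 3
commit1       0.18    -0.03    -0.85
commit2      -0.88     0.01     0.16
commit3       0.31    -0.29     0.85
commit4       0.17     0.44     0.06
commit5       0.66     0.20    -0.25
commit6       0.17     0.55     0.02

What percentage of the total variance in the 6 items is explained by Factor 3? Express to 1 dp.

25.6%

SS loadings for Factor 3 = (-0.85)² + 0.16² + 0.85² + 0.06² + (-0.25)² + 0.02² = 1.5371
With 6 standardized items, total variance = 6. Proportion = 1.5371/6 = 0.2562 → 25.62%.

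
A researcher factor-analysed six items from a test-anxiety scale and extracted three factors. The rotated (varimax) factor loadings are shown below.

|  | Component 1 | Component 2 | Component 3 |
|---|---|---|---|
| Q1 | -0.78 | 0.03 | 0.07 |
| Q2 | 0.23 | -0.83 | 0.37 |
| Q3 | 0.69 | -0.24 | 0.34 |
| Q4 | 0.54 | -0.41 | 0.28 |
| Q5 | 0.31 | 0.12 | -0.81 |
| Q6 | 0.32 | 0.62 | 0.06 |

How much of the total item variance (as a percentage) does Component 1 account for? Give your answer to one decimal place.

SS loadings for Component 1 = (-0.78)² + 0.23² + 0.69² + 0.54² + 0.31² + 0.32² = 1.6275
With 6 standardized items, total variance = 6. Proportion = 1.6275/6 = 0.2712 → 27.12%.

27.1%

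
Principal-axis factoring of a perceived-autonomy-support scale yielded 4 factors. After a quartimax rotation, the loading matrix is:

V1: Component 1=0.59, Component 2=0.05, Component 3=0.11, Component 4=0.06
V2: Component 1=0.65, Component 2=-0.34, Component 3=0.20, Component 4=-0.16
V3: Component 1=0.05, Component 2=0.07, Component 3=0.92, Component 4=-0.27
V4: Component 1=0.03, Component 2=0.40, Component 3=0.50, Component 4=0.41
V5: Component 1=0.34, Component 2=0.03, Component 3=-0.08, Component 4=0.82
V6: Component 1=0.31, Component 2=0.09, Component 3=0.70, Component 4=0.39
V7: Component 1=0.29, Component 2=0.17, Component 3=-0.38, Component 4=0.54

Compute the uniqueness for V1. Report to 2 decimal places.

0.63

h² = 0.59² + 0.05² + 0.11² + 0.06² = 0.3481 + 0.0025 + 0.0121 + 0.0036 = 0.3663
Uniqueness u² = 1 − h² = 1 − 0.3663 = 0.6337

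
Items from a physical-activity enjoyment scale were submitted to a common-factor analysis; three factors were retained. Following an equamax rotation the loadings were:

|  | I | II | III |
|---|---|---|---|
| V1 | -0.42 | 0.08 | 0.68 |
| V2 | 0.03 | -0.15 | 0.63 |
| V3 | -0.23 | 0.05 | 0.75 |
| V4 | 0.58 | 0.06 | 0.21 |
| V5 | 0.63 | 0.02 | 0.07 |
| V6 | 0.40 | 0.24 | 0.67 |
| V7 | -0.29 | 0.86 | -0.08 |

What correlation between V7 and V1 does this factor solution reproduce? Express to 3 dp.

r̂ = Σ λ_i·λ_j across factors = (-0.29)(-0.42) + (0.86)(0.08) + (-0.08)(0.68)
  = +0.1218 +0.0688 -0.0544 = 0.1362

0.136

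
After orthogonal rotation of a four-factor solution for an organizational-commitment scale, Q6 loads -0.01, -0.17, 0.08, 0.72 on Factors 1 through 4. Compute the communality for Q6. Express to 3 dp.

0.554

h² = (-0.01)² + (-0.17)² + 0.08² + 0.72² = 0.0001 + 0.0289 + 0.0064 + 0.5184 = 0.5538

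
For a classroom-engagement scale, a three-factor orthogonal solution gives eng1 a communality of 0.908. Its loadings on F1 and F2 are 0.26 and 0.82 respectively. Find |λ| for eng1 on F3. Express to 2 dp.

Under orthogonal rotation h² = Σλ², so λ_F3² = h² − (0.7400) = 0.908 − 0.7400 = 0.1680.
|λ| = √0.1680 = 0.4099.

0.41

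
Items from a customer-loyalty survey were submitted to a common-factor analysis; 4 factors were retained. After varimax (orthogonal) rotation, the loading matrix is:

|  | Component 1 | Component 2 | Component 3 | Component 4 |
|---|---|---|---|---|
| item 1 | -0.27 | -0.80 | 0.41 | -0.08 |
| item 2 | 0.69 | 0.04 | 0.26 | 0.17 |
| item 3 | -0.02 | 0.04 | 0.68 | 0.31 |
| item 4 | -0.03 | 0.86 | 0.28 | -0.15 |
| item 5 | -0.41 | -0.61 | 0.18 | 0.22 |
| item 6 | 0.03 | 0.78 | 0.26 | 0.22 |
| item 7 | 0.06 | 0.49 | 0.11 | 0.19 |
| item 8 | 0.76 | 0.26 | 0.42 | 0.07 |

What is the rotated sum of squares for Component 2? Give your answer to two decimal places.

2.67

SS loadings for Component 2 = (-0.80)² + 0.04² + 0.04² + 0.86² + (-0.61)² + 0.78² + 0.49² + 0.26² = 0.6400 + 0.0016 + 0.0016 + 0.7396 + 0.3721 + 0.6084 + 0.2401 + 0.0676 = 2.6710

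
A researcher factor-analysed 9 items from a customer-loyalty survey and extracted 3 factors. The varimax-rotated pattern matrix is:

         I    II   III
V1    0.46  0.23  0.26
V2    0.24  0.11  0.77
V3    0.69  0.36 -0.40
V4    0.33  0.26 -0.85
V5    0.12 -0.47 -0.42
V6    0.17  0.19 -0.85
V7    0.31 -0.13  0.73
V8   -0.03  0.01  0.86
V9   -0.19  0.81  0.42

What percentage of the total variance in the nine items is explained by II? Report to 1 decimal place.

13.2%

SS loadings for II = 0.23² + 0.11² + 0.36² + 0.26² + (-0.47)² + 0.19² + (-0.13)² + 0.01² + 0.81² = 1.1923
With 9 standardized items, total variance = 9. Proportion = 1.1923/9 = 0.1325 → 13.25%.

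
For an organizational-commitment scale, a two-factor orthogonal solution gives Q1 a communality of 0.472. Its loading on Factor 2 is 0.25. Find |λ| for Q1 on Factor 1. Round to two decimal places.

Under orthogonal rotation h² = Σλ², so λ_Factor 1² = h² − (0.0625) = 0.472 − 0.0625 = 0.4095.
|λ| = √0.4095 = 0.6399.

0.64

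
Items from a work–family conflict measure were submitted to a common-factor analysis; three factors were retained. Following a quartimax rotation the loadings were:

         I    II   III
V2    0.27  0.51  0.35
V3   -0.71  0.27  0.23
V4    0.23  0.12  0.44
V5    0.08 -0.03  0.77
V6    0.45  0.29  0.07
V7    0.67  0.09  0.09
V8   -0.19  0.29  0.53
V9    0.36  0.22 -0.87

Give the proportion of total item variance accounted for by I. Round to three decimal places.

SS loadings for I = 0.27² + (-0.71)² + 0.23² + 0.08² + 0.45² + 0.67² + (-0.19)² + 0.36² = 1.4534
Proportion of variance = 1.4534 / 8 = 0.1817.

0.182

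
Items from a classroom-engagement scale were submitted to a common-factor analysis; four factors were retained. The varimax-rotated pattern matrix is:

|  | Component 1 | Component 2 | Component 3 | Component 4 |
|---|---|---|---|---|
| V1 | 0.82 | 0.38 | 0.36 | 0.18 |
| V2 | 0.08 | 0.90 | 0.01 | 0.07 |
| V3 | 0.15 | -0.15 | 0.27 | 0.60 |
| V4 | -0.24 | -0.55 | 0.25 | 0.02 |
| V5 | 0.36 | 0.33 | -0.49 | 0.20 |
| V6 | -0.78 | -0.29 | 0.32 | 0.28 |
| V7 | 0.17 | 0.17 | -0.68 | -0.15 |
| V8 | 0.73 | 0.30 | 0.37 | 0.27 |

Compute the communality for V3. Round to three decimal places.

h² = 0.15² + (-0.15)² + 0.27² + 0.60² = 0.0225 + 0.0225 + 0.0729 + 0.3600 = 0.4779

0.478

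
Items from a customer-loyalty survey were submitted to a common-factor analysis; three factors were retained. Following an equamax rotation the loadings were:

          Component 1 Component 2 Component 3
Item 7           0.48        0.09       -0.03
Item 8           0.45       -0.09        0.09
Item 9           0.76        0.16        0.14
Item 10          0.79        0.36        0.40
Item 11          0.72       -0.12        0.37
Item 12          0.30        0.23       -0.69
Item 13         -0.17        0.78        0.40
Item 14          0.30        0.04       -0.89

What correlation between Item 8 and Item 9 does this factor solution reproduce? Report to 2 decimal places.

r̂ = Σ λ_i·λ_j across factors = (0.45)(0.76) + (-0.09)(0.16) + (0.09)(0.14)
  = +0.3420 -0.0144 +0.0126 = 0.3402

0.34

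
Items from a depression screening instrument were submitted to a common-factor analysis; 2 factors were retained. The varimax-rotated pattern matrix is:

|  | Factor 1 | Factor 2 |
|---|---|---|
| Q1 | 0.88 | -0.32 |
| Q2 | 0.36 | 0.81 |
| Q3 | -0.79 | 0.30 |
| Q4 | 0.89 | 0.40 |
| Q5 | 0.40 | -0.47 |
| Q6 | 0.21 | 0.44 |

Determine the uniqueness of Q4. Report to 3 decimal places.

h² = 0.89² + 0.40² = 0.7921 + 0.1600 = 0.9521
Uniqueness u² = 1 − h² = 1 − 0.9521 = 0.0479

0.048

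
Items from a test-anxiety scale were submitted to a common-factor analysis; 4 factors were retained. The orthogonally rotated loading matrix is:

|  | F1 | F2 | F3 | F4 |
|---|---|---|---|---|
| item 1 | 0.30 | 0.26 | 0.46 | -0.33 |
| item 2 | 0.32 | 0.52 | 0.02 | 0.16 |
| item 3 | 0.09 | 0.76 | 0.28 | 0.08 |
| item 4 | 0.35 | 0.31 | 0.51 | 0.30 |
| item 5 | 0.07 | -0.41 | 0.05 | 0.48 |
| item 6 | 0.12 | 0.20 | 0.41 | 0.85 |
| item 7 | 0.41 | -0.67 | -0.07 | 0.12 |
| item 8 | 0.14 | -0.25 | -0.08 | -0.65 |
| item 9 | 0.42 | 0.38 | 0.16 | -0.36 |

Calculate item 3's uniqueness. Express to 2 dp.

0.33

h² = 0.09² + 0.76² + 0.28² + 0.08² = 0.0081 + 0.5776 + 0.0784 + 0.0064 = 0.6705
Uniqueness u² = 1 − h² = 1 − 0.6705 = 0.3295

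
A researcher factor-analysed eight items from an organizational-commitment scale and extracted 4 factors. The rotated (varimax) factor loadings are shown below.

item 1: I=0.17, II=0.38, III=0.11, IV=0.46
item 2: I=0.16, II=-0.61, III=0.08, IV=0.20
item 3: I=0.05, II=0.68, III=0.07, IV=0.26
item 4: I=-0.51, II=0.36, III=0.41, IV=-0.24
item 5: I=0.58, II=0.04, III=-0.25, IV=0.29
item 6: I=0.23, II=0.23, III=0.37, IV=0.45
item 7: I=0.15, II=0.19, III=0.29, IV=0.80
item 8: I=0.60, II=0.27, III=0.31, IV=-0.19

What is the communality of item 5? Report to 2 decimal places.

h² = 0.58² + 0.04² + (-0.25)² + 0.29² = 0.3364 + 0.0016 + 0.0625 + 0.0841 = 0.4846

0.48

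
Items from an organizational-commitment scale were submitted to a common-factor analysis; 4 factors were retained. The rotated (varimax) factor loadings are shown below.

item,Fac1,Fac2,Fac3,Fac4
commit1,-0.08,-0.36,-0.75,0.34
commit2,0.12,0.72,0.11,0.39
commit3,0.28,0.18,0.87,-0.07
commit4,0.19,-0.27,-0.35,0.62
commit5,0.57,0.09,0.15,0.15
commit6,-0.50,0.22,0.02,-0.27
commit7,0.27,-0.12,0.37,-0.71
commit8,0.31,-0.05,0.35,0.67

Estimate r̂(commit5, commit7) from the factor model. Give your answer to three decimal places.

r̂ = Σ λ_i·λ_j across factors = (0.57)(0.27) + (0.09)(-0.12) + (0.15)(0.37) + (0.15)(-0.71)
  = +0.1539 -0.0108 +0.0555 -0.1065 = 0.0921

0.092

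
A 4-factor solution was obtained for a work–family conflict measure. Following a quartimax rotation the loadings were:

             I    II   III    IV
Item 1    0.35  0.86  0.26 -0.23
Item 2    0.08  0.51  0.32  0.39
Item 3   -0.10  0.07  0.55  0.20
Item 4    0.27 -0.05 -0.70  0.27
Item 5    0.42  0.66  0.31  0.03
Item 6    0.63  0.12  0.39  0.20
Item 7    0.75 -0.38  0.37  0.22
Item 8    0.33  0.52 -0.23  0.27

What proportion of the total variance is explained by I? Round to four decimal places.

0.1821

SS loadings for I = 0.35² + 0.08² + (-0.10)² + 0.27² + 0.42² + 0.63² + 0.75² + 0.33² = 1.4565
Proportion of variance = 1.4565 / 8 = 0.1821.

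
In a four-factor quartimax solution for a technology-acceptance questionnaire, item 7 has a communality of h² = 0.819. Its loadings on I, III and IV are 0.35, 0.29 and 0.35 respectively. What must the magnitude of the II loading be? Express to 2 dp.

Under orthogonal rotation h² = Σλ², so λ_II² = h² − (0.3291) = 0.819 − 0.3291 = 0.4899.
|λ| = √0.4899 = 0.6999.

0.70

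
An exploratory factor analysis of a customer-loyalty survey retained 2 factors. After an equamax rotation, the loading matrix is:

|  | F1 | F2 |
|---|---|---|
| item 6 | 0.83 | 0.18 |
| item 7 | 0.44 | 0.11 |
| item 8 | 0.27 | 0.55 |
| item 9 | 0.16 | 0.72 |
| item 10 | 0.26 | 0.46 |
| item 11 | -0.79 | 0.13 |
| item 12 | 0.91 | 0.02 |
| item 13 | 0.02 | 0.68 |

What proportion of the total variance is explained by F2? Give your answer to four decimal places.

0.1946

SS loadings for F2 = 0.18² + 0.11² + 0.55² + 0.72² + 0.46² + 0.13² + 0.02² + 0.68² = 1.5567
Proportion of variance = 1.5567 / 8 = 0.1946.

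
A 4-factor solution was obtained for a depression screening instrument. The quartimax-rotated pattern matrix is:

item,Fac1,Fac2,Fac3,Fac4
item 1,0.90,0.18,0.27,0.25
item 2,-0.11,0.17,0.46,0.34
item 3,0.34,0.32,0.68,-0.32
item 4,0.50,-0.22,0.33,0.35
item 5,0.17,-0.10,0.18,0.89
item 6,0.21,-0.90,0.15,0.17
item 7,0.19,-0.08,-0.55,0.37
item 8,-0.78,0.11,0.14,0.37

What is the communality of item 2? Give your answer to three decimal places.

h² = (-0.11)² + 0.17² + 0.46² + 0.34² = 0.0121 + 0.0289 + 0.2116 + 0.1156 = 0.3682

0.368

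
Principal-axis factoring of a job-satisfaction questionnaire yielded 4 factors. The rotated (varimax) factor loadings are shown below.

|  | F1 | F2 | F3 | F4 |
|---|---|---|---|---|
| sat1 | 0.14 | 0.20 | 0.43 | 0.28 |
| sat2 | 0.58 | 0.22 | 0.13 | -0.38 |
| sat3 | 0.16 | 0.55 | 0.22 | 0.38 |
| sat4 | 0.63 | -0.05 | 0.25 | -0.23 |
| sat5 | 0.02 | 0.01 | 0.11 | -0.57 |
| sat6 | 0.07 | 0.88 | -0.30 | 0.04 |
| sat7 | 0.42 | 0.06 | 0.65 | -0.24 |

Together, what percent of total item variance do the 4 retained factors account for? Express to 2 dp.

Communalities: 0.3229, 0.5461, 0.5209, 0.5148, 0.3375, 0.8709, 0.6601; Σh² = 3.7732.
Total variance with 7 standardized items is 7, so the solution explains 3.7732/7 = 0.5390 = 53.90%.

53.90%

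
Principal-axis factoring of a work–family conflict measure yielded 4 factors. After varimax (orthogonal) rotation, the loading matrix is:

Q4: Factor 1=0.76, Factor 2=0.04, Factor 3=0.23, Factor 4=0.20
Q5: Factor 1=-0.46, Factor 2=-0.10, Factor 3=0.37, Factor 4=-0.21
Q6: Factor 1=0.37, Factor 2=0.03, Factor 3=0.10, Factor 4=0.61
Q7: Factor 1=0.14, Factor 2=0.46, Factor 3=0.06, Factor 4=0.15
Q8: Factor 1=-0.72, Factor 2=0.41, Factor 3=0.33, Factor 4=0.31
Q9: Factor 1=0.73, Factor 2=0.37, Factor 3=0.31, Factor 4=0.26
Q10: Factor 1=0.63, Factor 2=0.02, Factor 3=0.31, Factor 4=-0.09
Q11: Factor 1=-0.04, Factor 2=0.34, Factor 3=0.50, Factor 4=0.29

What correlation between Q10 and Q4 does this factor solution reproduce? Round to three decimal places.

r̂ = Σ λ_i·λ_j across factors = (0.63)(0.76) + (0.02)(0.04) + (0.31)(0.23) + (-0.09)(0.20)
  = +0.4788 +0.0008 +0.0713 -0.0180 = 0.5329

0.533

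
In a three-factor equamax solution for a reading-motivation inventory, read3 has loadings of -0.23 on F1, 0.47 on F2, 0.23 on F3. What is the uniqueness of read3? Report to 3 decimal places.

0.673

h² = (-0.23)² + 0.47² + 0.23² = 0.0529 + 0.2209 + 0.0529 = 0.3267
Uniqueness u² = 1 − h² = 1 − 0.3267 = 0.6733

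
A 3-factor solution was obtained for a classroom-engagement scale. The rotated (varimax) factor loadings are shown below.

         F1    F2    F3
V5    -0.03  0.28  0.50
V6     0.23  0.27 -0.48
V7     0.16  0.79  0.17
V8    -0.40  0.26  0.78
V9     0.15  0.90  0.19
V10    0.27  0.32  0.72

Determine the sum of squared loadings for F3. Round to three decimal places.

SS loadings for F3 = 0.50² + (-0.48)² + 0.17² + 0.78² + 0.19² + 0.72² = 0.2500 + 0.2304 + 0.0289 + 0.6084 + 0.0361 + 0.5184 = 1.6722

1.672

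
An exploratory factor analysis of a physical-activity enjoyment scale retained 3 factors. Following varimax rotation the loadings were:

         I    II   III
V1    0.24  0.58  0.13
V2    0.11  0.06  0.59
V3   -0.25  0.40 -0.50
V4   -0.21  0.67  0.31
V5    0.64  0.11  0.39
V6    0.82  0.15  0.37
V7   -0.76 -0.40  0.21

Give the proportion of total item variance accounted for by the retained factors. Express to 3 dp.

0.575

SS loadings by factor: 1.8359, 1.1435, 1.0442; total = 4.0236.
Total variance with 7 standardized items is 7, so the solution explains 4.0236/7 = 0.5748.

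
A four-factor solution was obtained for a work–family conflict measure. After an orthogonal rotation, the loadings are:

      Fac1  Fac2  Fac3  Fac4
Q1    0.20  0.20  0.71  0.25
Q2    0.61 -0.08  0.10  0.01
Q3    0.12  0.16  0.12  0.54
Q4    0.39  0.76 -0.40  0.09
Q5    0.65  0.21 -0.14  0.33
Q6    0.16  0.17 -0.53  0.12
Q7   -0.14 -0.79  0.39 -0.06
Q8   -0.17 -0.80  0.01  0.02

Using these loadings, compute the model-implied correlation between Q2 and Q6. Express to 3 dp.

0.032

r̂ = Σ λ_i·λ_j across factors = (0.61)(0.16) + (-0.08)(0.17) + (0.10)(-0.53) + (0.01)(0.12)
  = +0.0976 -0.0136 -0.0530 +0.0012 = 0.0322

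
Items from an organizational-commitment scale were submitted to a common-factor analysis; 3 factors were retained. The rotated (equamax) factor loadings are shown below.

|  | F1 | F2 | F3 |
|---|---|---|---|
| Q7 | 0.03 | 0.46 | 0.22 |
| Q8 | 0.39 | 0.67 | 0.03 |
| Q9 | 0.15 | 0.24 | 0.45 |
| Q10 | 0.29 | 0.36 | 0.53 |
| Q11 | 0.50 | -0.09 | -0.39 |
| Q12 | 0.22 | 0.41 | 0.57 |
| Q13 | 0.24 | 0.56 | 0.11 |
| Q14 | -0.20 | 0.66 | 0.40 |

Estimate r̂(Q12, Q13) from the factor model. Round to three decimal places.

0.345

r̂ = Σ λ_i·λ_j across factors = (0.22)(0.24) + (0.41)(0.56) + (0.57)(0.11)
  = +0.0528 +0.2296 +0.0627 = 0.3451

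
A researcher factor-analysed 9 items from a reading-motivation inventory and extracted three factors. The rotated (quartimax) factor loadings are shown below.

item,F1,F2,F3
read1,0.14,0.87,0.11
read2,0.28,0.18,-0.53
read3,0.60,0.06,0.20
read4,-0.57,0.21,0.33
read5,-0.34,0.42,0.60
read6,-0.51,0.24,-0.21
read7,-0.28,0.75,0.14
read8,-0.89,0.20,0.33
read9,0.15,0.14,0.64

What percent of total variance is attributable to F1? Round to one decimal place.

22.8%

SS loadings for F1 = 0.14² + 0.28² + 0.60² + (-0.57)² + (-0.34)² + (-0.51)² + (-0.28)² + (-0.89)² + 0.15² = 2.0516
With 9 standardized items, total variance = 9. Proportion = 2.0516/9 = 0.2280 → 22.80%.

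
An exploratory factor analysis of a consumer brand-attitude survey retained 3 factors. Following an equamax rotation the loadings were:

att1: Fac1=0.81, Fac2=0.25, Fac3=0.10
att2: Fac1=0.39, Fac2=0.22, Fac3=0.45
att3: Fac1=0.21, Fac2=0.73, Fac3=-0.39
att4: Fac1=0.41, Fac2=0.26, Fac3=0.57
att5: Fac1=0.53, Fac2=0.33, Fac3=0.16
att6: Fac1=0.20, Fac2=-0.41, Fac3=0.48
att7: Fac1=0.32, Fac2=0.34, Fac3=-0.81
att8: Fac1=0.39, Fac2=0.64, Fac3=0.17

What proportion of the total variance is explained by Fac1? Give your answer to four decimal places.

0.1995

SS loadings for Fac1 = 0.81² + 0.39² + 0.21² + 0.41² + 0.53² + 0.20² + 0.32² + 0.39² = 1.5958
Proportion of variance = 1.5958 / 8 = 0.1995.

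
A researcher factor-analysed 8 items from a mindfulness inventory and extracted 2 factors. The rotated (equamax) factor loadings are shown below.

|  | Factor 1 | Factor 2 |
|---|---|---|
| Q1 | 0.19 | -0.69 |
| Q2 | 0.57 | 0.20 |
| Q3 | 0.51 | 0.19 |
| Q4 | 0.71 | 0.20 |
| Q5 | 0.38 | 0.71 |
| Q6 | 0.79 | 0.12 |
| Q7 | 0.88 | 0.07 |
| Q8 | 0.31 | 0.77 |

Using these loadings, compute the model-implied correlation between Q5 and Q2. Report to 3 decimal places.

0.359

r̂ = Σ λ_i·λ_j across factors = (0.38)(0.57) + (0.71)(0.20)
  = +0.2166 +0.1420 = 0.3586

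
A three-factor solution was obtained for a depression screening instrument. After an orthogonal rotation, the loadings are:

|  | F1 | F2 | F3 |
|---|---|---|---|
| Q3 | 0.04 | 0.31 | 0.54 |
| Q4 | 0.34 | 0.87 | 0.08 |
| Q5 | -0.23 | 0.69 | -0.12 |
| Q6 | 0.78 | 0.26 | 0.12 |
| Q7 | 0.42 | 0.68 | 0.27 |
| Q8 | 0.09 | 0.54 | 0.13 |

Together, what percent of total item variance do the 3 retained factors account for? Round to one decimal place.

SS loadings by factor: 0.9630, 2.1507, 0.4166; total = 3.5303.
Total variance with 6 standardized items is 6, so the solution explains 3.5303/6 = 0.5884 = 58.84%.

58.8%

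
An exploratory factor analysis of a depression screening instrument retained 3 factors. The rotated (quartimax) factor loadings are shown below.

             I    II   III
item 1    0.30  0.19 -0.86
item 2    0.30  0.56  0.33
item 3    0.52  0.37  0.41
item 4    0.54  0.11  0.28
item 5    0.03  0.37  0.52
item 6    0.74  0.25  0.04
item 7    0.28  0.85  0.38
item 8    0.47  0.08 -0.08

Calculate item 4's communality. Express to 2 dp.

h² = 0.54² + 0.11² + 0.28² = 0.2916 + 0.0121 + 0.0784 = 0.3821

0.38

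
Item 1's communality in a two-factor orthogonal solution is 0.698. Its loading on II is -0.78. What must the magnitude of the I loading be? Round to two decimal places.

Under orthogonal rotation h² = Σλ², so λ_I² = h² − (0.6084) = 0.698 − 0.6084 = 0.0896.
|λ| = √0.0896 = 0.2993.

0.30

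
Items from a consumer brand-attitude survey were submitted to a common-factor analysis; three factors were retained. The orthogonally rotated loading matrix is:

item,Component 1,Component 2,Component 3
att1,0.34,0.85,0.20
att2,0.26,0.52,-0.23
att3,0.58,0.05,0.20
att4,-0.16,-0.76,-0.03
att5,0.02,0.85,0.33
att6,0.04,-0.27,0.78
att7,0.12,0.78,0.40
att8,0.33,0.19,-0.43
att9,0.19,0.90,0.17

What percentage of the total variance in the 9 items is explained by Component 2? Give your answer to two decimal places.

42.48%

SS loadings for Component 2 = 0.85² + 0.52² + 0.05² + (-0.76)² + 0.85² + (-0.27)² + 0.78² + 0.19² + 0.90² = 3.8229
With 9 standardized items, total variance = 9. Proportion = 3.8229/9 = 0.4248 → 42.48%.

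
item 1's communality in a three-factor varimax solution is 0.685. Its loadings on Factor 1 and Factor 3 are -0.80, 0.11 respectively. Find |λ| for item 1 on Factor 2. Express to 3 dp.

0.181

Under orthogonal rotation h² = Σλ², so λ_Factor 2² = h² − (0.6521) = 0.685 − 0.6521 = 0.0329.
|λ| = √0.0329 = 0.1814.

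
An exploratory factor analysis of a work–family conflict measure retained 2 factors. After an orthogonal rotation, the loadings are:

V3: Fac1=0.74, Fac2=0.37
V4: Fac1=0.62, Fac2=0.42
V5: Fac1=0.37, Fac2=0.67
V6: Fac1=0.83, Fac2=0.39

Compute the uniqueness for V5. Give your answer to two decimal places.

0.41

h² = 0.37² + 0.67² = 0.1369 + 0.4489 = 0.5858
Uniqueness u² = 1 − h² = 1 − 0.5858 = 0.4142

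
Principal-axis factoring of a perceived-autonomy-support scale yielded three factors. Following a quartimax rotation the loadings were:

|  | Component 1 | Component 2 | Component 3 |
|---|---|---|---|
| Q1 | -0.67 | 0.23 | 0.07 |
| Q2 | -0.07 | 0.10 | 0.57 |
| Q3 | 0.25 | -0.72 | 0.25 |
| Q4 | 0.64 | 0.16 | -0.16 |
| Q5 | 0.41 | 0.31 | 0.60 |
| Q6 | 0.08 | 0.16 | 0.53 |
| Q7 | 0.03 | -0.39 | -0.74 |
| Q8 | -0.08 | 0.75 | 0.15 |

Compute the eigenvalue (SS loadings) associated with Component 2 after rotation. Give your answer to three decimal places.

1.443

SS loadings for Component 2 = 0.23² + 0.10² + (-0.72)² + 0.16² + 0.31² + 0.16² + (-0.39)² + 0.75² = 0.0529 + 0.0100 + 0.5184 + 0.0256 + 0.0961 + 0.0256 + 0.1521 + 0.5625 = 1.4432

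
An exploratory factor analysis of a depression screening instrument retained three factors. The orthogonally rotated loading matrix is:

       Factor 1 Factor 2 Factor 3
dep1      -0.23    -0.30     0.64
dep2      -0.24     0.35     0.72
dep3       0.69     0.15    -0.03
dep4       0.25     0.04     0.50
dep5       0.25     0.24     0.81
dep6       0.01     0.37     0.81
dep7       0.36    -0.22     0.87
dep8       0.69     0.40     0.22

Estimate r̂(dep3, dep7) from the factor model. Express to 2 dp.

r̂ = Σ λ_i·λ_j across factors = (0.69)(0.36) + (0.15)(-0.22) + (-0.03)(0.87)
  = +0.2484 -0.0330 -0.0261 = 0.1893

0.19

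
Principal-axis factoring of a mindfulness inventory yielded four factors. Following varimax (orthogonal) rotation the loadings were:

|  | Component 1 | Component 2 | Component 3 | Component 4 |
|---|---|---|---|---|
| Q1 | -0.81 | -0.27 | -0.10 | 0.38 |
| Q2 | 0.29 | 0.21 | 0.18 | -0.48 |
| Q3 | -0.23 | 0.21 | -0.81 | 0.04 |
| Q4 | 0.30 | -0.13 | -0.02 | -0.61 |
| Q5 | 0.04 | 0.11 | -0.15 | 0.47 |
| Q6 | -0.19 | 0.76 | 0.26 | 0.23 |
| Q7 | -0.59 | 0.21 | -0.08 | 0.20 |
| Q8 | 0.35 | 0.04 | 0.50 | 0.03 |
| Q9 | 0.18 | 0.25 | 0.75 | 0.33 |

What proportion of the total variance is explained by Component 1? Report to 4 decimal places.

0.1582

SS loadings for Component 1 = (-0.81)² + 0.29² + (-0.23)² + 0.30² + 0.04² + (-0.19)² + (-0.59)² + 0.35² + 0.18² = 1.4238
Proportion of variance = 1.4238 / 9 = 0.1582.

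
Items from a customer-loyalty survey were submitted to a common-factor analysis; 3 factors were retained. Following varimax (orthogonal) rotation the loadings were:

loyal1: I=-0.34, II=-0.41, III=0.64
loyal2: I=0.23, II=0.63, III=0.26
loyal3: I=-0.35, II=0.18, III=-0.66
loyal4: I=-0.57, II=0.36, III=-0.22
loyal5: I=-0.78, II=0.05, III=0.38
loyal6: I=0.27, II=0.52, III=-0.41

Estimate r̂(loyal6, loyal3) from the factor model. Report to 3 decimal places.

0.270

r̂ = Σ λ_i·λ_j across factors = (0.27)(-0.35) + (0.52)(0.18) + (-0.41)(-0.66)
  = -0.0945 +0.0936 +0.2706 = 0.2697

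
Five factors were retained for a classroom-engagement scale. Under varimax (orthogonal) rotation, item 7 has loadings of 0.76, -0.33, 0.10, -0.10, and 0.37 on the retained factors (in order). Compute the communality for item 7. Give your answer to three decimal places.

h² = 0.76² + (-0.33)² + 0.10² + (-0.10)² + 0.37² = 0.5776 + 0.1089 + 0.0100 + 0.0100 + 0.1369 = 0.8434

0.843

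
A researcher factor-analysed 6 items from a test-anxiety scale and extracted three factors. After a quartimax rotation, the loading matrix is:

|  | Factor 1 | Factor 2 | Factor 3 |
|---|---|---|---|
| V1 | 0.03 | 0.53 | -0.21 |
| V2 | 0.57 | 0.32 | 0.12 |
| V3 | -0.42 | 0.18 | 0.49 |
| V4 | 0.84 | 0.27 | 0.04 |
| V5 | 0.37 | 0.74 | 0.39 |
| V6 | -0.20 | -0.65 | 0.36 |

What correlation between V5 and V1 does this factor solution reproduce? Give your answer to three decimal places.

r̂ = Σ λ_i·λ_j across factors = (0.37)(0.03) + (0.74)(0.53) + (0.39)(-0.21)
  = +0.0111 +0.3922 -0.0819 = 0.3214

0.321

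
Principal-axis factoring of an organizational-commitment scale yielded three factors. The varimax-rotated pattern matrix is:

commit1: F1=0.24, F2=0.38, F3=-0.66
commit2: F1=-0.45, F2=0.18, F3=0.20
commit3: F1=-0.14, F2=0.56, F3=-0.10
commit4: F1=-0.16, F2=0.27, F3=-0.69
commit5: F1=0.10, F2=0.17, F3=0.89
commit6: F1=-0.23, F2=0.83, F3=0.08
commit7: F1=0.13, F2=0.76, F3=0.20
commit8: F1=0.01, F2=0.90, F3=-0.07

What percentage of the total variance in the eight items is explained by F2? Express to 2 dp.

SS loadings for F2 = 0.38² + 0.18² + 0.56² + 0.27² + 0.17² + 0.83² + 0.76² + 0.90² = 2.6687
With 8 standardized items, total variance = 8. Proportion = 2.6687/8 = 0.3336 → 33.36%.

33.36%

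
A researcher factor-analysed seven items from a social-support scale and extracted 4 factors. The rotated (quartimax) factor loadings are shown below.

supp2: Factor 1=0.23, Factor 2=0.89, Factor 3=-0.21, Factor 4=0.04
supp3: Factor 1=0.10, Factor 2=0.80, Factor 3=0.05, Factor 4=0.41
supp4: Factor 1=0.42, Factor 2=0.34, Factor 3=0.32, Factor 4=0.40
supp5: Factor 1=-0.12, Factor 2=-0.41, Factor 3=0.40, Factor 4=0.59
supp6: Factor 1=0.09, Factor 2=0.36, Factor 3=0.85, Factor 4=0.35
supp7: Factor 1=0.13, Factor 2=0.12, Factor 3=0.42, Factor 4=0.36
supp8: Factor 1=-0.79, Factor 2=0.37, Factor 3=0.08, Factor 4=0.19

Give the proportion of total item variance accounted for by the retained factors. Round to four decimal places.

0.7257

SS loadings by factor: 0.9028, 1.9967, 1.2143, 0.9660; total = 5.0798.
Total variance with 7 standardized items is 7, so the solution explains 5.0798/7 = 0.7257.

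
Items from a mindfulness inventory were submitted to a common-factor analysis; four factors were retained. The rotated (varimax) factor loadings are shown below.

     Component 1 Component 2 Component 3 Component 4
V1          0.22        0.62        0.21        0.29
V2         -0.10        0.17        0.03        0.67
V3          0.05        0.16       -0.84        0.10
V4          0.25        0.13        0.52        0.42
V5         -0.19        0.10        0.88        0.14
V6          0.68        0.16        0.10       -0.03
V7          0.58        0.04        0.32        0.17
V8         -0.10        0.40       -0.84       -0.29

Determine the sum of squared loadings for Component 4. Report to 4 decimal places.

0.8529

SS loadings for Component 4 = 0.29² + 0.67² + 0.10² + 0.42² + 0.14² + (-0.03)² + 0.17² + (-0.29)² = 0.0841 + 0.4489 + 0.0100 + 0.1764 + 0.0196 + 0.0009 + 0.0289 + 0.0841 = 0.8529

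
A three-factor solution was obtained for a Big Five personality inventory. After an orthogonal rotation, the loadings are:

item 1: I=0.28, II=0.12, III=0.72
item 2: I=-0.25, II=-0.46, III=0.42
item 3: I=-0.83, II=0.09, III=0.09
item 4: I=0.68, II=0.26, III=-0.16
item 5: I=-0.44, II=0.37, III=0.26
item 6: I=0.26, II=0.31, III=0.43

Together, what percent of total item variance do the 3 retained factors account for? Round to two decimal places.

51.15%

Communalities: 0.6112, 0.4505, 0.7051, 0.5556, 0.3981, 0.3486; Σh² = 3.0691.
Total variance with 6 standardized items is 6, so the solution explains 3.0691/6 = 0.5115 = 51.15%.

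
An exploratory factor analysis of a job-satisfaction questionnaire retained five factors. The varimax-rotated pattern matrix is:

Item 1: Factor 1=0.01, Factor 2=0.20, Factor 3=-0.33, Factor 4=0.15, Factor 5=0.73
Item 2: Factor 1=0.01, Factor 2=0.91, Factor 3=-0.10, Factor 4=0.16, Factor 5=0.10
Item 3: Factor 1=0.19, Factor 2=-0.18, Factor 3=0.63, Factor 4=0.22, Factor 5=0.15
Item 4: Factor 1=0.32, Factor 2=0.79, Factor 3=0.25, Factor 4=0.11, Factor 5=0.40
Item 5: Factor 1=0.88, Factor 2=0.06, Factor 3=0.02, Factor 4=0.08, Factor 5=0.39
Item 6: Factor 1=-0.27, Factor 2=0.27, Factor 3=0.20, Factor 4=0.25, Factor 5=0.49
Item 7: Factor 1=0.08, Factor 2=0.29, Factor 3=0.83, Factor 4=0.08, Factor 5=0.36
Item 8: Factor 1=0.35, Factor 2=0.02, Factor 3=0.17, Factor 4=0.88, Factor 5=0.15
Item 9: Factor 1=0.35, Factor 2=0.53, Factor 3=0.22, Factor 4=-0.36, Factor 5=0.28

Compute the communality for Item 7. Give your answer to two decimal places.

h² = 0.08² + 0.29² + 0.83² + 0.08² + 0.36² = 0.0064 + 0.0841 + 0.6889 + 0.0064 + 0.1296 = 0.9154

0.92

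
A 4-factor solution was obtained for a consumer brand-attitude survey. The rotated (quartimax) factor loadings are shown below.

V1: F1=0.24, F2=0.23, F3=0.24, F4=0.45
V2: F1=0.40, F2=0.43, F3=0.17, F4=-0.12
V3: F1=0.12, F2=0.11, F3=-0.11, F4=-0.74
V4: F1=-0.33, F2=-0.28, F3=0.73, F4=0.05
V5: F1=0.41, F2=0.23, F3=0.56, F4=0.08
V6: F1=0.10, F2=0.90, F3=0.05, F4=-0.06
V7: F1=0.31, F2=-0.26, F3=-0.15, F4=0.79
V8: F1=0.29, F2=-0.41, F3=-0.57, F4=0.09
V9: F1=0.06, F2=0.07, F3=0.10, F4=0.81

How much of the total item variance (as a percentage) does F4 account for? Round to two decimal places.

SS loadings for F4 = 0.45² + (-0.12)² + (-0.74)² + 0.05² + 0.08² + (-0.06)² + 0.79² + 0.09² + 0.81² = 2.0653
With 9 standardized items, total variance = 9. Proportion = 2.0653/9 = 0.2295 → 22.95%.

22.95%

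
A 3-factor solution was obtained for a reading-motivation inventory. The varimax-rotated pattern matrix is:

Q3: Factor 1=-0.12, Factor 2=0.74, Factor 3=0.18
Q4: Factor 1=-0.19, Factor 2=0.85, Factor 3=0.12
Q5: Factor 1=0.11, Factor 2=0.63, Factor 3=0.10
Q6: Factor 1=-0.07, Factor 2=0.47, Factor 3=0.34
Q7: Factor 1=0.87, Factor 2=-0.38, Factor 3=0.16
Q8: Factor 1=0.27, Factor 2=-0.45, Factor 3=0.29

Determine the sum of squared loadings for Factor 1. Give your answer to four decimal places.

SS loadings for Factor 1 = (-0.12)² + (-0.19)² + 0.11² + (-0.07)² + 0.87² + 0.27² = 0.0144 + 0.0361 + 0.0121 + 0.0049 + 0.7569 + 0.0729 = 0.8973

0.8973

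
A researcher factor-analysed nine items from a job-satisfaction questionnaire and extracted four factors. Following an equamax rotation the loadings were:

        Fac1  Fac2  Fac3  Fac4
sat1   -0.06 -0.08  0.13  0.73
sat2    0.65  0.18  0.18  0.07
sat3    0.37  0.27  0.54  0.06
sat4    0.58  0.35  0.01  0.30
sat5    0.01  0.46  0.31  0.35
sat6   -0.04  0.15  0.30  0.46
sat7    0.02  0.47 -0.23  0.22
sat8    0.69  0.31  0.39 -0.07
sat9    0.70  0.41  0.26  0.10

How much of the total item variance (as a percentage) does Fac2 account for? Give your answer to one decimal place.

10.6%

SS loadings for Fac2 = (-0.08)² + 0.18² + 0.27² + 0.35² + 0.46² + 0.15² + 0.47² + 0.31² + 0.41² = 0.9534
With 9 standardized items, total variance = 9. Proportion = 0.9534/9 = 0.1059 → 10.59%.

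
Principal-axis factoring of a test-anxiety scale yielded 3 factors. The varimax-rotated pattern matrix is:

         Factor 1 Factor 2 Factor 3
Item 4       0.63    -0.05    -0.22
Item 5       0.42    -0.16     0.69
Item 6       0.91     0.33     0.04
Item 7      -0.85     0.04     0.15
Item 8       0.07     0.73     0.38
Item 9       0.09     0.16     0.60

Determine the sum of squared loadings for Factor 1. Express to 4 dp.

2.1369

SS loadings for Factor 1 = 0.63² + 0.42² + 0.91² + (-0.85)² + 0.07² + 0.09² = 0.3969 + 0.1764 + 0.8281 + 0.7225 + 0.0049 + 0.0081 = 2.1369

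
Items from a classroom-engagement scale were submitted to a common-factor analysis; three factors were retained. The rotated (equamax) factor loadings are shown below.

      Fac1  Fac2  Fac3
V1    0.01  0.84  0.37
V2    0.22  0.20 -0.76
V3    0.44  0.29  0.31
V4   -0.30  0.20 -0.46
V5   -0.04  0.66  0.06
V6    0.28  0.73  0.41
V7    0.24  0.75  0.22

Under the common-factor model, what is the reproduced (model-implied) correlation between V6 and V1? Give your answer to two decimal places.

0.77

r̂ = Σ λ_i·λ_j across factors = (0.28)(0.01) + (0.73)(0.84) + (0.41)(0.37)
  = +0.0028 +0.6132 +0.1517 = 0.7677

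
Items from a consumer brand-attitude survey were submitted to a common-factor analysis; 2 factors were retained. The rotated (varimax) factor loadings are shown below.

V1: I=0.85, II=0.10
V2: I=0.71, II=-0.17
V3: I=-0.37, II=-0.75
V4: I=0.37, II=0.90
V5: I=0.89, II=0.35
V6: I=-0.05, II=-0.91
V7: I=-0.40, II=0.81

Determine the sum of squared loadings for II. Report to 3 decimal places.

3.018

SS loadings for II = 0.10² + (-0.17)² + (-0.75)² + 0.90² + 0.35² + (-0.91)² + 0.81² = 0.0100 + 0.0289 + 0.5625 + 0.8100 + 0.1225 + 0.8281 + 0.6561 = 3.0181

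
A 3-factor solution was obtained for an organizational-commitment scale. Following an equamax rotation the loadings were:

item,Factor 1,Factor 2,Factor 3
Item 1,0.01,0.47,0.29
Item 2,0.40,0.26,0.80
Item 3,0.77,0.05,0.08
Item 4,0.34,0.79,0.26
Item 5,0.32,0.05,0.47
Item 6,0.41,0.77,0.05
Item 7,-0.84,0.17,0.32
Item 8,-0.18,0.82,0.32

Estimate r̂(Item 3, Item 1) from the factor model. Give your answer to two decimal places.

r̂ = Σ λ_i·λ_j across factors = (0.77)(0.01) + (0.05)(0.47) + (0.08)(0.29)
  = +0.0077 +0.0235 +0.0232 = 0.0544

0.05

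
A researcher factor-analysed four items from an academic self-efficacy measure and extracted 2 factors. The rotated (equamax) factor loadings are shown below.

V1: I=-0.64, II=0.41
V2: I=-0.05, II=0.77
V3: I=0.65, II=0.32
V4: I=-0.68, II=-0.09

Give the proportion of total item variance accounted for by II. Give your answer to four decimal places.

0.2179

SS loadings for II = 0.41² + 0.77² + 0.32² + (-0.09)² = 0.8715
Proportion of variance = 0.8715 / 4 = 0.2179.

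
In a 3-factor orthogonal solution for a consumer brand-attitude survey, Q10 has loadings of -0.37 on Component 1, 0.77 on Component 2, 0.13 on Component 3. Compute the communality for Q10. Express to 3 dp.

h² = (-0.37)² + 0.77² + 0.13² = 0.1369 + 0.5929 + 0.0169 = 0.7467

0.747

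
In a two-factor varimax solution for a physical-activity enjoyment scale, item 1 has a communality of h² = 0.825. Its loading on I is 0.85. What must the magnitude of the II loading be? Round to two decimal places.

0.32

Under orthogonal rotation h² = Σλ², so λ_II² = h² − (0.7225) = 0.825 − 0.7225 = 0.1025.
|λ| = √0.1025 = 0.3202.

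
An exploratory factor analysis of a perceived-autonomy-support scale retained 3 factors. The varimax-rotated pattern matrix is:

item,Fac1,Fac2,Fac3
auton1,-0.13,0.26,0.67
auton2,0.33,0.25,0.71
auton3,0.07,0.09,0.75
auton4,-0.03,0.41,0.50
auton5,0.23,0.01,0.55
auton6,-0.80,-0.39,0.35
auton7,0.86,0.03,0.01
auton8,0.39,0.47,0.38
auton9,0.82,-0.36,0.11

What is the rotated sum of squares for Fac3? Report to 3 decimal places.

SS loadings for Fac3 = 0.67² + 0.71² + 0.75² + 0.50² + 0.55² + 0.35² + 0.01² + 0.38² + 0.11² = 0.4489 + 0.5041 + 0.5625 + 0.2500 + 0.3025 + 0.1225 + 0.0001 + 0.1444 + 0.0121 = 2.3471

2.347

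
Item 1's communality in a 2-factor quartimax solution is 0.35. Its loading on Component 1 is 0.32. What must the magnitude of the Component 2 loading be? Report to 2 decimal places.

Under orthogonal rotation h² = Σλ², so λ_Component 2² = h² − (0.1024) = 0.35 − 0.1024 = 0.2476.
|λ| = √0.2476 = 0.4976.

0.50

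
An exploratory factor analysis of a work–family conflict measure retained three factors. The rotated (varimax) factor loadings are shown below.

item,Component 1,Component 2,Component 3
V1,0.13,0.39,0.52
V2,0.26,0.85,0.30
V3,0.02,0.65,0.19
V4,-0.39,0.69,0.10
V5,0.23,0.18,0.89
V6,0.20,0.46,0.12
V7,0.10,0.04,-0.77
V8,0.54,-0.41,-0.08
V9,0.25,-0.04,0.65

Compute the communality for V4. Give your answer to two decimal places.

0.64

h² = (-0.39)² + 0.69² + 0.10² = 0.1521 + 0.4761 + 0.0100 = 0.6382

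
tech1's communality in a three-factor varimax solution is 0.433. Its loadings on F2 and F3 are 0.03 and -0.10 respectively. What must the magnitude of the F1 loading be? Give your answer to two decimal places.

0.65

Under orthogonal rotation h² = Σλ², so λ_F1² = h² − (0.0109) = 0.433 − 0.0109 = 0.4221.
|λ| = √0.4221 = 0.6497.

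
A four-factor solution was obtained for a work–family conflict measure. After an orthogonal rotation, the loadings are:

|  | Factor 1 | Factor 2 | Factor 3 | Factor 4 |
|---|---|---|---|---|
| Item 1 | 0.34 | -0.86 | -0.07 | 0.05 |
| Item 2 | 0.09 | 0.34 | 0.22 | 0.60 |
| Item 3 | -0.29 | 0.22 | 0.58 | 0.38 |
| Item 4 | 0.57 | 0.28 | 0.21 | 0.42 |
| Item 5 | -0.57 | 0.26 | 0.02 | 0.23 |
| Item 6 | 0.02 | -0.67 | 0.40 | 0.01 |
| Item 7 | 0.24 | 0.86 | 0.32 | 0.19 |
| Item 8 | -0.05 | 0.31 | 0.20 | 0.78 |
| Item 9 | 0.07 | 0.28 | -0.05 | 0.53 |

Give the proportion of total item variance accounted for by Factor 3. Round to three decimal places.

0.082

SS loadings for Factor 3 = (-0.07)² + 0.22² + 0.58² + 0.21² + 0.02² + 0.40² + 0.32² + 0.20² + (-0.05)² = 0.7391
Proportion of variance = 0.7391 / 9 = 0.0821.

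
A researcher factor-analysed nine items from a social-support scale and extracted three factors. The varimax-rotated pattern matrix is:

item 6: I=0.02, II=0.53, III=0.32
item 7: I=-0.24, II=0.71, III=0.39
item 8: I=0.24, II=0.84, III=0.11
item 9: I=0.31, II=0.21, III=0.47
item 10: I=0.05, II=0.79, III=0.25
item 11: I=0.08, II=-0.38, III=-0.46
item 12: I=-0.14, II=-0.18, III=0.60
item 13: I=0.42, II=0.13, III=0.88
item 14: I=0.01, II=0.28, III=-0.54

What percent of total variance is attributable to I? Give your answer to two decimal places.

4.63%

SS loadings for I = 0.02² + (-0.24)² + 0.24² + 0.31² + 0.05² + 0.08² + (-0.14)² + 0.42² + 0.01² = 0.4167
With 9 standardized items, total variance = 9. Proportion = 0.4167/9 = 0.0463 → 4.63%.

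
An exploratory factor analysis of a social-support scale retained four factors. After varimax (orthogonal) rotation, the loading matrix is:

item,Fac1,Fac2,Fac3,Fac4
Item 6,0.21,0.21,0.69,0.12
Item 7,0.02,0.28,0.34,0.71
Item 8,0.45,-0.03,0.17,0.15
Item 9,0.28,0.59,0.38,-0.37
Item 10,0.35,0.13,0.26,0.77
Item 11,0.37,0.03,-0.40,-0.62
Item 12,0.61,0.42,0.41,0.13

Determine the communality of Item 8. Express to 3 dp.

0.255

h² = 0.45² + (-0.03)² + 0.17² + 0.15² = 0.2025 + 0.0009 + 0.0289 + 0.0225 = 0.2548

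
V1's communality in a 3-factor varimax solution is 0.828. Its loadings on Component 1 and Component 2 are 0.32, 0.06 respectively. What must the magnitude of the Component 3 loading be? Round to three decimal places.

Under orthogonal rotation h² = Σλ², so λ_Component 3² = h² − (0.1060) = 0.828 − 0.1060 = 0.7220.
|λ| = √0.7220 = 0.8497.

0.850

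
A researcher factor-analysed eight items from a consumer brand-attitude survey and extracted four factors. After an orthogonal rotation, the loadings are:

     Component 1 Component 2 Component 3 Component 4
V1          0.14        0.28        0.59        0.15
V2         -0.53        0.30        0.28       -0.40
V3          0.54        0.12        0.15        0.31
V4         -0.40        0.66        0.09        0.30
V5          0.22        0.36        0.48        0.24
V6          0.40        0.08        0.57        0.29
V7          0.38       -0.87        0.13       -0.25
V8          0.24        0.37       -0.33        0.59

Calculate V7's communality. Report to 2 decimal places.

h² = 0.38² + (-0.87)² + 0.13² + (-0.25)² = 0.1444 + 0.7569 + 0.0169 + 0.0625 = 0.9807

0.98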